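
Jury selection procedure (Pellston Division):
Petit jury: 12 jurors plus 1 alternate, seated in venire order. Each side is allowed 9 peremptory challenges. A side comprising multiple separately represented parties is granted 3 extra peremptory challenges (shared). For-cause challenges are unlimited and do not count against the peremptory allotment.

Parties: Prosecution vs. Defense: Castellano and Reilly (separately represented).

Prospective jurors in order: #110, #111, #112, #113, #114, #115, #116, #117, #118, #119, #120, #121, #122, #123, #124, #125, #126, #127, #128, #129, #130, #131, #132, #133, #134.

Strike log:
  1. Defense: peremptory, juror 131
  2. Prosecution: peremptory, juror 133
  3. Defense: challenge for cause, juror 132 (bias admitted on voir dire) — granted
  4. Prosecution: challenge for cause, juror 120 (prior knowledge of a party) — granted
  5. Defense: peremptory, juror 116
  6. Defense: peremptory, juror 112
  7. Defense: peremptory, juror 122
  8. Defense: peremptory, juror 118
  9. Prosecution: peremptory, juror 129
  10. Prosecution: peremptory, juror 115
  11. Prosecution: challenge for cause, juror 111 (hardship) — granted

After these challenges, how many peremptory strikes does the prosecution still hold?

6

Prosecution allotment: 9.
Prosecution peremptories used: #133, #129, #115 — 3 (for-cause on #120, #111 don't count).
Remaining: 9 − 3 = 6.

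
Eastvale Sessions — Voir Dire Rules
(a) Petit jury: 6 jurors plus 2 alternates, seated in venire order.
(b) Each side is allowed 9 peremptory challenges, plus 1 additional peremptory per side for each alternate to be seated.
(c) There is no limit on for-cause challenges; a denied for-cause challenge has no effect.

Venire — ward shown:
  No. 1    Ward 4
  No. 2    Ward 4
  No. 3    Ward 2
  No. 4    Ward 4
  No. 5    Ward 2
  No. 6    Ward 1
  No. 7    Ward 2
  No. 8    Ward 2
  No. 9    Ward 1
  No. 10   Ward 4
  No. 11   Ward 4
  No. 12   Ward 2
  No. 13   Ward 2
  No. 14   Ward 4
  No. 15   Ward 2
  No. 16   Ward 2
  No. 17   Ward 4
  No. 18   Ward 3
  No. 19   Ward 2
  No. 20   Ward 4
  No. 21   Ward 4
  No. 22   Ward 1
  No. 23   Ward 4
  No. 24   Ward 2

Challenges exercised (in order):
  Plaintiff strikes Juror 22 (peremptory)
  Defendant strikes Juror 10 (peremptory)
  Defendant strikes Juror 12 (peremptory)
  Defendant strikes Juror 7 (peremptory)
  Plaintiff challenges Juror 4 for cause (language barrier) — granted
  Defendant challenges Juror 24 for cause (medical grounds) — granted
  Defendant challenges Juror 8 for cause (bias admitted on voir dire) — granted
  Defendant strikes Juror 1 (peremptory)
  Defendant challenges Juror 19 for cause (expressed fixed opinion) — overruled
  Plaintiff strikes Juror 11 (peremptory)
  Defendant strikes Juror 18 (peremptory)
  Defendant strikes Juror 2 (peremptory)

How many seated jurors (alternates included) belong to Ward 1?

2

Removed: #1, #2, #4, #7, #8, #10, #11, #12, #18, #22, #24.
Seated (8 incl. alternates): #3, #5, #6, #9, #13, #14, #15, #16.
Of those, in Ward 1: #6, #9 → 2.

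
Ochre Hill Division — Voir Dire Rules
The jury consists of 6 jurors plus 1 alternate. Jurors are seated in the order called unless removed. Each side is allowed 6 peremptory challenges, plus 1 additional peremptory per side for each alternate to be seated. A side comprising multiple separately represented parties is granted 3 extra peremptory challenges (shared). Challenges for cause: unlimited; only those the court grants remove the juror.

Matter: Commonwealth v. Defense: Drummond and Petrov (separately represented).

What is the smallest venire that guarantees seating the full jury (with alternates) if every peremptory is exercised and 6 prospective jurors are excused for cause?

Seats to fill: 6 + 1 alternates = 7.
Peremptories — Commonwealth: 6 + 1×1 = 7; Defense: 6 + 1×1 + 3 = 10; total 17.
For-cause removals: 6.
Minimum venire: 7 + 17 + 6 = 30.

30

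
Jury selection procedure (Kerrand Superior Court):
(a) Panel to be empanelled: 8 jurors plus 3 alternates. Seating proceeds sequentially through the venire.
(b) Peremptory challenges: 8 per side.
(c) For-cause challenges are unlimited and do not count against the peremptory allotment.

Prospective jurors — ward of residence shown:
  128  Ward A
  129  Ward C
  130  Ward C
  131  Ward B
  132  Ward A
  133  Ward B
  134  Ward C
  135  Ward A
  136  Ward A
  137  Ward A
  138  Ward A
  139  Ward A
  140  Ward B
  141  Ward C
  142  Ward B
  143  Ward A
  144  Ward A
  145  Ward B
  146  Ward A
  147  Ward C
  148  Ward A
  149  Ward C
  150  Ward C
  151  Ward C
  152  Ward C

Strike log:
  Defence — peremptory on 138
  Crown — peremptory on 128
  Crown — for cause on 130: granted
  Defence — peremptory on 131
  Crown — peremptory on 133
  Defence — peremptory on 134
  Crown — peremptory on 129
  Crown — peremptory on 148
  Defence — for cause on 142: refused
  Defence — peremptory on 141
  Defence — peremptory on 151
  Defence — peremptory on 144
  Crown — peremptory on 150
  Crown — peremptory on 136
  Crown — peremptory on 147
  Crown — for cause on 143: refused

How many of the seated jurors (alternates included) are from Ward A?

Removed: #128, #129, #130, #131, #133, #134, #136, #138, #141, #144, #147, #148, #150, #151.
Seated (11 incl. alternates): #132, #135, #137, #139, #140, #142, #143, #145, #146, #149, #152.
Of those, in Ward A: #132, #135, #137, #139, #143, #146 → 6.

6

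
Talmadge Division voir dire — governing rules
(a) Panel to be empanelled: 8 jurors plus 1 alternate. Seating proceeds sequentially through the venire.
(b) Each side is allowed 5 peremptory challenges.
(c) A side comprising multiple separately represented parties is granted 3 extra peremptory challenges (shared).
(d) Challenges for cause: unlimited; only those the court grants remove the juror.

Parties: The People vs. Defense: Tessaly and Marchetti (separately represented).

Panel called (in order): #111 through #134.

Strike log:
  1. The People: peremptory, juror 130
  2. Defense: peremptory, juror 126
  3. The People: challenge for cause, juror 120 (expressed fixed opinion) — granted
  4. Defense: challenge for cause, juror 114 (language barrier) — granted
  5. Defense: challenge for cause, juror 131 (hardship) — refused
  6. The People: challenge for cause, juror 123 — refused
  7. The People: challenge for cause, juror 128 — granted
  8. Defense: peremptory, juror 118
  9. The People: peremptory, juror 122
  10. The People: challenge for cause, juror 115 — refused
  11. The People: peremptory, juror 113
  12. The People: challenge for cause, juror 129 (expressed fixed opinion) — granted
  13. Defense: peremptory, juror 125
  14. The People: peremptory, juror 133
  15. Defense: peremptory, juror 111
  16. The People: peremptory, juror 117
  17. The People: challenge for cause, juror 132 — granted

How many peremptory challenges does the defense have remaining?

Defense allotment: 5 base + 3 multi-party = 8.
Defense peremptories used: #126, #118, #125, #111 — 4 (for-cause on #114, #131 don't count).
Remaining: 8 − 4 = 4.

4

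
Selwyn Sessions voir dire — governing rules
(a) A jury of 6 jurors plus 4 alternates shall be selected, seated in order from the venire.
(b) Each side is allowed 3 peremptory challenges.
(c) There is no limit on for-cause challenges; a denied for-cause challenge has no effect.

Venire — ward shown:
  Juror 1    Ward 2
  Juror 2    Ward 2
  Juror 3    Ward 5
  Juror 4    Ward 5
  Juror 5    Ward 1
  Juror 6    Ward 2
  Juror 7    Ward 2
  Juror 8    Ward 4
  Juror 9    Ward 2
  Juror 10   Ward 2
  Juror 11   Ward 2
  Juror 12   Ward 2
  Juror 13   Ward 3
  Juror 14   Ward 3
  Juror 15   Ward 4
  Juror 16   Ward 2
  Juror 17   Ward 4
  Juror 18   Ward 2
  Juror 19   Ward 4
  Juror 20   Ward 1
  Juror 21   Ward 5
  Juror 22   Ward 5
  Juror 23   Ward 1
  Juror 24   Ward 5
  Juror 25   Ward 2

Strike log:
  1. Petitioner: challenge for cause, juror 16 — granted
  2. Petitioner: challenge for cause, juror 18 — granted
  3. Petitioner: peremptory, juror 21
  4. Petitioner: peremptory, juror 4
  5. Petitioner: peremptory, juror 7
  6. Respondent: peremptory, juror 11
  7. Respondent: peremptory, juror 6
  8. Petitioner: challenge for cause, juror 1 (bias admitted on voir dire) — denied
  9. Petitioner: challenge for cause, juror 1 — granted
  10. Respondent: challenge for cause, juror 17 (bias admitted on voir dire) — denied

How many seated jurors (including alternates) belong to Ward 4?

2

Removed: #1, #4, #6, #7, #11, #16, #18, #21.
Seated (10 incl. alternates): #2, #3, #5, #8, #9, #10, #12, #13, #14, #15.
Of those, in Ward 4: #8, #15 → 2.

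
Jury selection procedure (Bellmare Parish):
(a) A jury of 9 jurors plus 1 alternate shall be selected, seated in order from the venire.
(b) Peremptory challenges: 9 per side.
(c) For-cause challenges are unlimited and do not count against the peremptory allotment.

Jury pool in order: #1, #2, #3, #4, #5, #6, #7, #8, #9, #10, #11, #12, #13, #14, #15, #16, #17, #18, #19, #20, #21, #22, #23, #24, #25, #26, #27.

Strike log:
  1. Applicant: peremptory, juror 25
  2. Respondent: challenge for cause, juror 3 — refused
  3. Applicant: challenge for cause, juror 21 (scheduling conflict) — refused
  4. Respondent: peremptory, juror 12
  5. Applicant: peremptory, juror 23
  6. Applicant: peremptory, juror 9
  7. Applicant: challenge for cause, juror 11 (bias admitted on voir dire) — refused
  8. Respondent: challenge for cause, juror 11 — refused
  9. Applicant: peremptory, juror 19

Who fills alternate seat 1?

Removed: #9, #12, #19, #23, #25. (#3, #11, #21 stay — for-cause denied.)
Seating in order: seats 1–9 → #1, #2, #3, #4, #5, #6, #7, #8, #10; alternates → #11.
So alternate 1 is #11.

11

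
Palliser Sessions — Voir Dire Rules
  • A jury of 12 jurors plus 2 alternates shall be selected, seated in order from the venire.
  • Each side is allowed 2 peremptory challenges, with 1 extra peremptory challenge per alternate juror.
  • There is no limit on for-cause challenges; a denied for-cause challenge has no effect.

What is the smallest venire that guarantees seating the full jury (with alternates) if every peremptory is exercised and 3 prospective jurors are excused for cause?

25

Seats to fill: 12 + 2 alternates = 14.
Peremptories: 2 + 1×2 = 4 per side × 2 sides = 8.
For-cause removals: 3.
Minimum venire: 14 + 8 + 3 = 25.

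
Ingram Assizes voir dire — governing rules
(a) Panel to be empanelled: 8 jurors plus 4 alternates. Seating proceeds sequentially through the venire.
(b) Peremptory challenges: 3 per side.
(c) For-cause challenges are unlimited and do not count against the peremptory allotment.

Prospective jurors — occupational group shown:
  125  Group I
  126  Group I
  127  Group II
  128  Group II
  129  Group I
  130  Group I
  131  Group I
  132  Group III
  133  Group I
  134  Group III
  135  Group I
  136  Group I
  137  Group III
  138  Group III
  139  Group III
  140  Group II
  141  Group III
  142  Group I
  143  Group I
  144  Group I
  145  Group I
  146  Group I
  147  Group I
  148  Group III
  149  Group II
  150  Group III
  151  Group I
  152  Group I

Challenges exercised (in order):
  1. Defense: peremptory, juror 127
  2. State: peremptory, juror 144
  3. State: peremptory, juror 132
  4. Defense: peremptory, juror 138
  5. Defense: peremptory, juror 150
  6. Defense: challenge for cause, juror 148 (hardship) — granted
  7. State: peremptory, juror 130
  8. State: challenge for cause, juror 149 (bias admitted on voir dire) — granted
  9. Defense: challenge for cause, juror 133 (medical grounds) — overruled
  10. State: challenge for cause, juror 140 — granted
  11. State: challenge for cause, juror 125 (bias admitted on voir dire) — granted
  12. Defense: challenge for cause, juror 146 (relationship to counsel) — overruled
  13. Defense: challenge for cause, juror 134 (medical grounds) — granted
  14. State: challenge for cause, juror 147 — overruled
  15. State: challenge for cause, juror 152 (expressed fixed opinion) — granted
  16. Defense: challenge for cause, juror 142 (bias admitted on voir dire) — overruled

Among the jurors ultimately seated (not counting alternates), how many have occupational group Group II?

Removed: #125, #127, #130, #132, #134, #138, #140, #144, #148, #149, #150, #152.
Seated jurors 1–8: #126, #128, #129, #131, #133, #135, #136, #137 (alternates #139, #141, #142, #143 not counted).
Of those, in Group II: #128 → 1.

1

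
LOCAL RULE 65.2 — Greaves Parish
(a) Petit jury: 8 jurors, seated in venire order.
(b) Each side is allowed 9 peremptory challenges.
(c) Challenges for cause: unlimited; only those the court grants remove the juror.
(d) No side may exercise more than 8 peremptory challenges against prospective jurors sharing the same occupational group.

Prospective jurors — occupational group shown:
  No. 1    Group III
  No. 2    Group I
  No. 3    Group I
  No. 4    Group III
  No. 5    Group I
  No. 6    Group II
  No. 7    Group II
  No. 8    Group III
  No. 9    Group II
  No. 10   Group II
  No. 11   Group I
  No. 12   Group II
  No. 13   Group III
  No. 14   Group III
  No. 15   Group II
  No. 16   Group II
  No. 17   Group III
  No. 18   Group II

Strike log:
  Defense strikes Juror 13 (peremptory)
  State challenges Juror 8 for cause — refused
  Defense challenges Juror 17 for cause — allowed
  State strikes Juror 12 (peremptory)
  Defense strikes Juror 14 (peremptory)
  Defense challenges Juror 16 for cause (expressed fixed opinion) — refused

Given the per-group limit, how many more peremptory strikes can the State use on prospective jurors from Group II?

State peremptories so far: #12 — 1 of 9 used, 8 left overall.
Against Group II: #12 — 1 used; per-group cap 8 leaves 7.
Binding limit: min(8, 7) = 7.

7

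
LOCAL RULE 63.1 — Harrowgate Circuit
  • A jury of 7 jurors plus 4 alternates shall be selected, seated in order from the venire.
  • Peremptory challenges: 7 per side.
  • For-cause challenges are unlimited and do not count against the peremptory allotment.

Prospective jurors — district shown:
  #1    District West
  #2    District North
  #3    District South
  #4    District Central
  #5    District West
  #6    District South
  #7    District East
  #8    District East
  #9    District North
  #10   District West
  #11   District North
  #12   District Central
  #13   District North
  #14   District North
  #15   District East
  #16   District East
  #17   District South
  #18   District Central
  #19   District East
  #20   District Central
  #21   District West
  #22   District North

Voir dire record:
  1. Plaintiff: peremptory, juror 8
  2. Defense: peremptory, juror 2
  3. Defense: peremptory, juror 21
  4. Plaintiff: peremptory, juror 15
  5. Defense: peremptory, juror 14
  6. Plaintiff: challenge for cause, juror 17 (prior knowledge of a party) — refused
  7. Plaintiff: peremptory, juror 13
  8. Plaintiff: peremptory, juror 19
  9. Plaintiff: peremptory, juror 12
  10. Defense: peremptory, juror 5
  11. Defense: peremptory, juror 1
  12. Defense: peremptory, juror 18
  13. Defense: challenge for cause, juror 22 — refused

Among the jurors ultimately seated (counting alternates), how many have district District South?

Removed: #1, #2, #5, #8, #12, #13, #14, #15, #18, #19, #21.
Seated (11 incl. alternates): #3, #4, #6, #7, #9, #10, #11, #16, #17, #20, #22.
Of those, in District South: #3, #6, #17 → 3.

3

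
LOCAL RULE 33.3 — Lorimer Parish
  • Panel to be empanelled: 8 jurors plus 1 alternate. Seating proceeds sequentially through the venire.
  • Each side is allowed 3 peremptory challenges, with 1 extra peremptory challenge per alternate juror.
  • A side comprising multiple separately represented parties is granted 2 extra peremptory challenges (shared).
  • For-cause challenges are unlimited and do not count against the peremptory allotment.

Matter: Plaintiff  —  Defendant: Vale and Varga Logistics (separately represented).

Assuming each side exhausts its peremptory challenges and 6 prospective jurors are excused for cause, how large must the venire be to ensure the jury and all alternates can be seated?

25

Seats to fill: 8 + 1 alternates = 9.
Peremptories — Plaintiff: 3 + 1×1 = 4; Defendant: 3 + 1×1 + 2 = 6; total 10.
For-cause removals: 6.
Minimum venire: 9 + 10 + 6 = 25.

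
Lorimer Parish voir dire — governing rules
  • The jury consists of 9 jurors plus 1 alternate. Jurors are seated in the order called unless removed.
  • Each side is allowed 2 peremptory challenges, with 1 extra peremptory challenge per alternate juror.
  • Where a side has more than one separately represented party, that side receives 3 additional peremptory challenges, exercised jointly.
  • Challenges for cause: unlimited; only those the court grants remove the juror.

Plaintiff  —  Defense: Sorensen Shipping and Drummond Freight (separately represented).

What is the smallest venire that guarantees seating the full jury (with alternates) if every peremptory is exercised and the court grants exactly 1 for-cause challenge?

Seats to fill: 9 + 1 alternates = 10.
Peremptories — Plaintiff: 2 + 1×1 = 3; Defense: 2 + 1×1 + 3 = 6; total 9.
For-cause removals: 1.
Minimum venire: 10 + 9 + 1 = 20.

20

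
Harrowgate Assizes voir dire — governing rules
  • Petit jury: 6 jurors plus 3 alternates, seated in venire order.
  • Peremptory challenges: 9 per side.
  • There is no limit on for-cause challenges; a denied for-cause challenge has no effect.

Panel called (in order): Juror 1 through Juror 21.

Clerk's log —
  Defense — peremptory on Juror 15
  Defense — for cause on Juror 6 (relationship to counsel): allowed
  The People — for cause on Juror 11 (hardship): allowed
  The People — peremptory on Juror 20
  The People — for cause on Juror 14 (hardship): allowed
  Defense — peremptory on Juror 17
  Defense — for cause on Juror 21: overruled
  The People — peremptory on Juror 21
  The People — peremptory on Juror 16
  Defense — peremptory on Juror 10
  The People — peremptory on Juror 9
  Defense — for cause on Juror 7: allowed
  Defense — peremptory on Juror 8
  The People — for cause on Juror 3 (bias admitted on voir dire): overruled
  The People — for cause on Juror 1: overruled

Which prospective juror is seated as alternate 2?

18

Removed: #6, #7, #8, #9, #10, #11, #14, #15, #16, #17, #20, #21. (#1, #3 stay — for-cause denied.)
Seating in order: seats 1–6 → #1, #2, #3, #4, #5, #12; alternates → #13, #18, #19.
So alternate 2 is #18.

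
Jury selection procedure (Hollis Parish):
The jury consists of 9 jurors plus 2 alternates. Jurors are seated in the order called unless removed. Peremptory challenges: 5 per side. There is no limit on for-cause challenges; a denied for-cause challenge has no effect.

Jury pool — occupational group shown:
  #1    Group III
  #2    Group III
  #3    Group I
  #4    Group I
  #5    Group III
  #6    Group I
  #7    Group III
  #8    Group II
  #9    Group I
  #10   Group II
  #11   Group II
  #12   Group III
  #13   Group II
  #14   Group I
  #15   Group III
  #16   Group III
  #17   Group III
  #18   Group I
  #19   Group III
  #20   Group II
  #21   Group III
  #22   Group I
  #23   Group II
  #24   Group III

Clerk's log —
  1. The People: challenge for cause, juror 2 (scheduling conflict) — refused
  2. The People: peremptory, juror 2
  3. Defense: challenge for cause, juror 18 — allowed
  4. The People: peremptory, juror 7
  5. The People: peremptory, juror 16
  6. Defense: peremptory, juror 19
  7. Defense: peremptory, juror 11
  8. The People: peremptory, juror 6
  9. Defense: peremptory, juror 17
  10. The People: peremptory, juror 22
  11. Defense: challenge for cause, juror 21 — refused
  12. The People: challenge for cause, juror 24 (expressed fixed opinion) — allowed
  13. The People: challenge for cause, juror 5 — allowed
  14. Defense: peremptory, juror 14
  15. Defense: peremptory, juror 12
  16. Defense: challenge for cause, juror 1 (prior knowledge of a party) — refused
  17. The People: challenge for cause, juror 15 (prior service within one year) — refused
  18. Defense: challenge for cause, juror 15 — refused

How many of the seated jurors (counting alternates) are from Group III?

Removed: #2, #5, #6, #7, #11, #12, #14, #16, #17, #18, #19, #22, #24.
Seated (11 incl. alternates): #1, #3, #4, #8, #9, #10, #13, #15, #20, #21, #23.
Of those, in Group III: #1, #15, #21 → 3.

3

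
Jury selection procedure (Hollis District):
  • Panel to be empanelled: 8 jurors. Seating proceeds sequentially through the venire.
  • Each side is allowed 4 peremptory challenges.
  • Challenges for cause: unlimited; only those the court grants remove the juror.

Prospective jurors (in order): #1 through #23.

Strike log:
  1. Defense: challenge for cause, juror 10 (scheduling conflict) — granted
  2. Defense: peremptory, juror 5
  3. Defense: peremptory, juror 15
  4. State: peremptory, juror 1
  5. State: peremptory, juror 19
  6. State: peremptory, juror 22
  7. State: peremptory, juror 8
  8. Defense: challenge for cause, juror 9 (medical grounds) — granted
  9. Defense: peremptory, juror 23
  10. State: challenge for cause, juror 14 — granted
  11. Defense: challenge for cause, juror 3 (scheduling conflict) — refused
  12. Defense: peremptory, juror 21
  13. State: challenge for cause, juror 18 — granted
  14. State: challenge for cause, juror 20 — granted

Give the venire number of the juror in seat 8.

Removed: #1, #5, #8, #9, #10, #14, #15, #18, #19, #20, #21, #22, #23. (#3 stays — for-cause denied.)
Filling seats in venire order through position 8: #2, #3, #4, #6, #7, #11, #12, #13.
So seat 8 is #13.

13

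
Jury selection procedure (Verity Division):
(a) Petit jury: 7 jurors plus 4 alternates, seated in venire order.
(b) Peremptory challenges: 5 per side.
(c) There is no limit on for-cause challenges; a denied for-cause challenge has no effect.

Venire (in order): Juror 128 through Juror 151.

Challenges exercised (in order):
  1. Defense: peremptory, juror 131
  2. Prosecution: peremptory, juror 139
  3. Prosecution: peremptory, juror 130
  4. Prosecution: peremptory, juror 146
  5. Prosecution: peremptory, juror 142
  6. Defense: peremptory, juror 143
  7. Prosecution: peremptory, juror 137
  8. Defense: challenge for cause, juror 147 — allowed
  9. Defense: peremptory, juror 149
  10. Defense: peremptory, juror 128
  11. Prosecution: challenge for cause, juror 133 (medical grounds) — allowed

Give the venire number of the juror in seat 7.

140

Removed: #128, #130, #131, #133, #137, #139, #142, #143, #146, #147, #149.
Seating in order: seats 1–7 → #129, #132, #134, #135, #136, #138, #140; alternates → #141, #144, #145, #148.
So seat 7 is #140.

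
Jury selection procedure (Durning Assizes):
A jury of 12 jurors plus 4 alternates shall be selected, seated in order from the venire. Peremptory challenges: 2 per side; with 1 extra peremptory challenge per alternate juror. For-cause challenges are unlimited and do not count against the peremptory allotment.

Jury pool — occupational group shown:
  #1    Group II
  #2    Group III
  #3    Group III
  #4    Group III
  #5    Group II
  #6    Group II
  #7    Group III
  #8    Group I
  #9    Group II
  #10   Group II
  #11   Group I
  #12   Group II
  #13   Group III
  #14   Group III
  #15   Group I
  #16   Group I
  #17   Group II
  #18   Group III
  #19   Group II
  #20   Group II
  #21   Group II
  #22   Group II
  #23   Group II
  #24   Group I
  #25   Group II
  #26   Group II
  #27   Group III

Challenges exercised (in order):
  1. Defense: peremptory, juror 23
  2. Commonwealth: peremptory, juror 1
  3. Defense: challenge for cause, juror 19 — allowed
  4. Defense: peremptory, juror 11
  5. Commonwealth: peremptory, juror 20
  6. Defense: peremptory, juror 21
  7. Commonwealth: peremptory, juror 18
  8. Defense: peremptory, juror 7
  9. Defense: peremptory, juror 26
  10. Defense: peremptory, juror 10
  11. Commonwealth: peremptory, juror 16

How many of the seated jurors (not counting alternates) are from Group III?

Removed: #1, #7, #10, #11, #16, #18, #19, #20, #21, #23, #26.
Seated jurors 1–12: #2, #3, #4, #5, #6, #8, #9, #12, #13, #14, #15, #17 (alternates #22, #24, #25, #27 not counted).
Of those, in Group III: #2, #3, #4, #13, #14 → 5.

5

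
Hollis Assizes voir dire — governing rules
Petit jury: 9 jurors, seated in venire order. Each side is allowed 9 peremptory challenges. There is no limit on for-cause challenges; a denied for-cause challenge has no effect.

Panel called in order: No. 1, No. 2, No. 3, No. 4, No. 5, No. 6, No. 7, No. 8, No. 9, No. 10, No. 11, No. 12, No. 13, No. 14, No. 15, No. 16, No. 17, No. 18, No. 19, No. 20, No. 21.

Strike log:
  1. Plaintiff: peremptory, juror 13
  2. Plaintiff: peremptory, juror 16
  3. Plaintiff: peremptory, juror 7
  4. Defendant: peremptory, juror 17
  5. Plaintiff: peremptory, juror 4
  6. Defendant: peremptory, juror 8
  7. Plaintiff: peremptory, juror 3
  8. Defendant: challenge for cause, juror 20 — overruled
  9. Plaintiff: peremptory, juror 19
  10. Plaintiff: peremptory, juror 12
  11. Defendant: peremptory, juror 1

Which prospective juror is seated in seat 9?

18

Removed: #1, #3, #4, #7, #8, #12, #13, #16, #17, #19. (#20 stays — for-cause denied.)
Seating in order: seats 1–9 → #2, #5, #6, #9, #10, #11, #14, #15, #18.
So seat 9 is #18.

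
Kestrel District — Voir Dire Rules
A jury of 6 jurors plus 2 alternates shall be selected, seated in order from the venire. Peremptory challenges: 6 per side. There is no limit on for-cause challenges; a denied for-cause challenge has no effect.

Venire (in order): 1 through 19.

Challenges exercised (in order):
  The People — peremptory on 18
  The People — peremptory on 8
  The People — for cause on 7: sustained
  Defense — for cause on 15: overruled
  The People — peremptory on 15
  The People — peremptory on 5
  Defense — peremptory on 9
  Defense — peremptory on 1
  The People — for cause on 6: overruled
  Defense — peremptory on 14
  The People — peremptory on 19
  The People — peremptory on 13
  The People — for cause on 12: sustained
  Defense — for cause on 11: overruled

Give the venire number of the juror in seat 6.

Removed: #1, #5, #7, #8, #9, #12, #13, #14, #15, #18, #19. (#6, #11 stay — for-cause denied.)
Seating in order: seats 1–6 → #2, #3, #4, #6, #10, #11; alternates → #16, #17.
So seat 6 is #11.

11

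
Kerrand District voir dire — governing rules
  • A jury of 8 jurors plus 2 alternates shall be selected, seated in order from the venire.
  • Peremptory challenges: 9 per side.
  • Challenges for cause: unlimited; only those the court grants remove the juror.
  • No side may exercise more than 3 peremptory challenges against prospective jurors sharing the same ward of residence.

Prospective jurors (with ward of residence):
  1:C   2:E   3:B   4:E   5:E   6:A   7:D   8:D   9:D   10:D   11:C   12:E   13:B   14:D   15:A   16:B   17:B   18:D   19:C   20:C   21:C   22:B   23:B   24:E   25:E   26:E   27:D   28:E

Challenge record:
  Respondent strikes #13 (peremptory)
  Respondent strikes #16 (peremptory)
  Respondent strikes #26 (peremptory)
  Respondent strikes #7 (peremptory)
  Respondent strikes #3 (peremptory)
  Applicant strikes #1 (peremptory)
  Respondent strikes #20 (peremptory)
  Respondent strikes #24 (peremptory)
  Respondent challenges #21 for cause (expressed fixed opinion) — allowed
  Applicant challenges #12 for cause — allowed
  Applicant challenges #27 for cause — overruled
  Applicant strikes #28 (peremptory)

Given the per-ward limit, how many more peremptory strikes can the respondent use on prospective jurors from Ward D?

Respondent peremptories so far: #13, #16, #26, #7, #3, #20, #24 — 7 of 9 used, 2 left overall.
Against Ward D: #7 — 1 used; per-ward cap 3 leaves 2.
Binding limit: min(2, 2) = 2.

2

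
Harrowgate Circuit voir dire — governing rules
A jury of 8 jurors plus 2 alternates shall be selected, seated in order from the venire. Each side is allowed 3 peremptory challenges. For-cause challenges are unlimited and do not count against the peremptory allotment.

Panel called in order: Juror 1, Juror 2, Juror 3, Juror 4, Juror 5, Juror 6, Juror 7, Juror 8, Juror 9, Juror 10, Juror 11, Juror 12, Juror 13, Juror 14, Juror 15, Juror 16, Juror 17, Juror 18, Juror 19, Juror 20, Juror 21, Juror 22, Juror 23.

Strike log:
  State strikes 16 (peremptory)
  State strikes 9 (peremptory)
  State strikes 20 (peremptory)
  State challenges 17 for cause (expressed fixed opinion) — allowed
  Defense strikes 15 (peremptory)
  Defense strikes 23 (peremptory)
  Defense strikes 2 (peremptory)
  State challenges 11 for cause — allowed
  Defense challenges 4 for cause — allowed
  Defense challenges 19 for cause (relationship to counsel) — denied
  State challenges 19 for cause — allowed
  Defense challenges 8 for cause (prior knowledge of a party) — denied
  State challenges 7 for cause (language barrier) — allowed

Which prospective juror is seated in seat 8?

Removed: #2, #4, #7, #9, #11, #15, #16, #17, #19, #20, #23. (#8 stays — for-cause denied.)
Seating in order: seats 1–8 → #1, #3, #5, #6, #8, #10, #12, #13; alternates → #14, #18.
So seat 8 is #13.

13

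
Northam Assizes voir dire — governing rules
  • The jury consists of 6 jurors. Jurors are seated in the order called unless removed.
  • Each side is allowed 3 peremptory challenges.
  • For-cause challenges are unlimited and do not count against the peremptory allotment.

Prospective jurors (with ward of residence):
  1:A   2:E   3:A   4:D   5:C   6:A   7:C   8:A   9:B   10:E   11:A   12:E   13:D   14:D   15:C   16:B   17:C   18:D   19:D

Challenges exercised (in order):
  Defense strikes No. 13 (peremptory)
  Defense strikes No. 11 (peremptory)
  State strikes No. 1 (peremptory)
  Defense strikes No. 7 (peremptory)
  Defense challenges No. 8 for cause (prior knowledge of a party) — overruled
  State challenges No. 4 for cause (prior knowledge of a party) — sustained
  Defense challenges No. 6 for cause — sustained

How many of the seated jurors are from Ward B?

1

Removed: #1, #4, #6, #7, #11, #13.
Seated jurors 1–6: #2, #3, #5, #8, #9, #10.
Of those, in Ward B: #9 → 1.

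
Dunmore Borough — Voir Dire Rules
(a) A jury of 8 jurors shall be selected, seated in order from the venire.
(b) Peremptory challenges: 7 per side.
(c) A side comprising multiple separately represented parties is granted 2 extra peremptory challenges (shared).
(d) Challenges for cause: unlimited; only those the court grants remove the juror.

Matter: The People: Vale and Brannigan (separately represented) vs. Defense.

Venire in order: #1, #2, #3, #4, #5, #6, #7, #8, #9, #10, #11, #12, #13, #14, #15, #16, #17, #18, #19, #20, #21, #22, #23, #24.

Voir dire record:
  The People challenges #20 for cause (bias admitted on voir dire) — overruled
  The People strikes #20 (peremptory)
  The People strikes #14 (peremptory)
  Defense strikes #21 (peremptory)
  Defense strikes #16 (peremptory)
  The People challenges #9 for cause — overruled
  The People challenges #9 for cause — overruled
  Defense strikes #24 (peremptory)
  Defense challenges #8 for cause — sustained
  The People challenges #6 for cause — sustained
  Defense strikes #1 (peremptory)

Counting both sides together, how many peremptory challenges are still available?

10

The People allotment: 7 base + 2 multi-party = 9. Defense allotment: 7.
The People peremptories used: #20, #14 — 2 (for-cause on #20, #9, #9, #6 don't count).
Defense peremptories used: #21, #16, #24, #1 — 4 (the for-cause on #8 doesn't count).
Remaining: (9 − 2) + (7 − 4) = 10.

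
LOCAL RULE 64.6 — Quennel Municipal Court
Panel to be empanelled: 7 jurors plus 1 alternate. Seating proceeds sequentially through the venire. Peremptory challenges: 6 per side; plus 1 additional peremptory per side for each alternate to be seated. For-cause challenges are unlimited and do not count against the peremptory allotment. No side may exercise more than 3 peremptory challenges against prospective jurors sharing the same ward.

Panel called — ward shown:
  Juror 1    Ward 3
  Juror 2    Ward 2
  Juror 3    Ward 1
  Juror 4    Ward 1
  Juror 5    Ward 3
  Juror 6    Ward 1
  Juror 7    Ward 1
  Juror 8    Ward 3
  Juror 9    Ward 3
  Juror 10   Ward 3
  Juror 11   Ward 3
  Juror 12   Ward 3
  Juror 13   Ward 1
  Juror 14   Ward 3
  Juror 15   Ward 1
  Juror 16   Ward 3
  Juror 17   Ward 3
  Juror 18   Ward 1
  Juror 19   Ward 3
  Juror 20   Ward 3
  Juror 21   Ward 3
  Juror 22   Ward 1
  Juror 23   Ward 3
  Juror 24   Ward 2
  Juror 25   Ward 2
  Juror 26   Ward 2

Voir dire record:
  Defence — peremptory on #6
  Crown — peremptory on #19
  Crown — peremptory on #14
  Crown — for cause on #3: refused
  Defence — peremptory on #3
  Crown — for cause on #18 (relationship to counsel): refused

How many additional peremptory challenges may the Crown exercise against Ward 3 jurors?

Crown peremptories so far: #19, #14 — 2 of 7 used, 5 left overall.
Against Ward 3: #19, #14 — 2 used; per-ward cap 3 leaves 1.
Binding limit: min(5, 1) = 1.

1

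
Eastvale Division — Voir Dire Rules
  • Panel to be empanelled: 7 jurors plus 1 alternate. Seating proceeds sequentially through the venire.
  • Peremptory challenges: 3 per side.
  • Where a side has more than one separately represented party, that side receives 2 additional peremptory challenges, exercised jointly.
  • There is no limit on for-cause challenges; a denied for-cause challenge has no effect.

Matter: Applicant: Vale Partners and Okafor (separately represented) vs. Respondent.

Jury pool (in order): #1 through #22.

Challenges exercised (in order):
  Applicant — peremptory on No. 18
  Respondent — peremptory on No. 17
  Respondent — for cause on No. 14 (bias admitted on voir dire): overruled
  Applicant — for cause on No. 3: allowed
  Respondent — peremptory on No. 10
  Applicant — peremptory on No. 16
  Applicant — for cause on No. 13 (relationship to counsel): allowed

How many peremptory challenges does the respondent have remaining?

1

Respondent allotment: 3.
Respondent peremptories used: #17, #10 — 2 (the for-cause on #14 doesn't count).
Remaining: 3 − 2 = 1.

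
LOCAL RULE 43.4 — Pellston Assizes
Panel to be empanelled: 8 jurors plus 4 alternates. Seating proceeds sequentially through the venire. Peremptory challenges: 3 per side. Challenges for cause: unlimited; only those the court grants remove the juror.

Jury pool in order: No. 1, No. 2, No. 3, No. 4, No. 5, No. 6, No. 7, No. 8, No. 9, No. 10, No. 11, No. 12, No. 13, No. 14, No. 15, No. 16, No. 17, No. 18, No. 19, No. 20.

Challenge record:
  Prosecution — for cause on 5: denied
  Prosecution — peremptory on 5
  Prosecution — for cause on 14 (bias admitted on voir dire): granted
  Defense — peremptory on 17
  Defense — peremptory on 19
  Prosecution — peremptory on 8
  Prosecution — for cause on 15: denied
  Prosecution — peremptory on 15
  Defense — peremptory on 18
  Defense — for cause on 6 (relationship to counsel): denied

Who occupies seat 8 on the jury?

10

Removed: #5, #8, #14, #15, #17, #18, #19. (#6 stays — for-cause denied.)
Seating in order: seats 1–8 → #1, #2, #3, #4, #6, #7, #9, #10; alternates → #11, #12, #13, #16.
So seat 8 is #10.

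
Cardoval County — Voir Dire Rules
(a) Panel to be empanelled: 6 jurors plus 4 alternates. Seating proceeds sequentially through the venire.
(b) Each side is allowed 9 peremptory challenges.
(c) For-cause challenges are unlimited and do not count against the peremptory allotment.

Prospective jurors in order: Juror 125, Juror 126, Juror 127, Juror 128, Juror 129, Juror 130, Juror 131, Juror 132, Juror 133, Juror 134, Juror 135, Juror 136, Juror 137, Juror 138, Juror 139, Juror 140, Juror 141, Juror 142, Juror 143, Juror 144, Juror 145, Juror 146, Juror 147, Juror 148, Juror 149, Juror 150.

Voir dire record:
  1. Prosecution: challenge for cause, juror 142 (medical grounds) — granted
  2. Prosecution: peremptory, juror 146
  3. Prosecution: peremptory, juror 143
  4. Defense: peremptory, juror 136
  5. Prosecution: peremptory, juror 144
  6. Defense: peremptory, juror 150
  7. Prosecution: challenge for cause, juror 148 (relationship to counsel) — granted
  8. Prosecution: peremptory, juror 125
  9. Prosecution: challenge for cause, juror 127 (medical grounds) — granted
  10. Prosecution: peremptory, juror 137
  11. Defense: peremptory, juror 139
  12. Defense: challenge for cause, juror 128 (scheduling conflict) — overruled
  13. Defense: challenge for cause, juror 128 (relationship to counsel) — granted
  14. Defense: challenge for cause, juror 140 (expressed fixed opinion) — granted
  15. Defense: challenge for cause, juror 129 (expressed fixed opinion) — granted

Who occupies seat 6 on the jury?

134

Removed: #125, #127, #128, #129, #136, #137, #139, #140, #142, #143, #144, #146, #148, #150.
Seating in order: seats 1–6 → #126, #130, #131, #132, #133, #134; alternates → #135, #138, #141, #145.
So seat 6 is #134.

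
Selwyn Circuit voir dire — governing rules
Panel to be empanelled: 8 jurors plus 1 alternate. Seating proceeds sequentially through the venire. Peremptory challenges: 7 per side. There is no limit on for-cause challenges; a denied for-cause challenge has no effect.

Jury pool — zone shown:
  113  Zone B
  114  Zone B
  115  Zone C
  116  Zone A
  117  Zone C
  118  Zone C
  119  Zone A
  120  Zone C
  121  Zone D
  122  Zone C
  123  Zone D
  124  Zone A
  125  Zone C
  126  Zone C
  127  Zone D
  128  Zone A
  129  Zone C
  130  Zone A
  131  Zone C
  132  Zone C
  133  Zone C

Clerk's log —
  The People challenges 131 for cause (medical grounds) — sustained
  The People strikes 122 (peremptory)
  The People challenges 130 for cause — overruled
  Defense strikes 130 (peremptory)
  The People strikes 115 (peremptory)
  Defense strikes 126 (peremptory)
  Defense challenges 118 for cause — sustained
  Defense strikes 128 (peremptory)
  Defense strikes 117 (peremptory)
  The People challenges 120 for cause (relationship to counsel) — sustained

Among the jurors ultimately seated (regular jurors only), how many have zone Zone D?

Removed: #115, #117, #118, #120, #122, #126, #128, #130, #131.
Seated jurors 1–8: #113, #114, #116, #119, #121, #123, #124, #125 (alternates #127 not counted).
Of those, in Zone D: #121, #123 → 2.

2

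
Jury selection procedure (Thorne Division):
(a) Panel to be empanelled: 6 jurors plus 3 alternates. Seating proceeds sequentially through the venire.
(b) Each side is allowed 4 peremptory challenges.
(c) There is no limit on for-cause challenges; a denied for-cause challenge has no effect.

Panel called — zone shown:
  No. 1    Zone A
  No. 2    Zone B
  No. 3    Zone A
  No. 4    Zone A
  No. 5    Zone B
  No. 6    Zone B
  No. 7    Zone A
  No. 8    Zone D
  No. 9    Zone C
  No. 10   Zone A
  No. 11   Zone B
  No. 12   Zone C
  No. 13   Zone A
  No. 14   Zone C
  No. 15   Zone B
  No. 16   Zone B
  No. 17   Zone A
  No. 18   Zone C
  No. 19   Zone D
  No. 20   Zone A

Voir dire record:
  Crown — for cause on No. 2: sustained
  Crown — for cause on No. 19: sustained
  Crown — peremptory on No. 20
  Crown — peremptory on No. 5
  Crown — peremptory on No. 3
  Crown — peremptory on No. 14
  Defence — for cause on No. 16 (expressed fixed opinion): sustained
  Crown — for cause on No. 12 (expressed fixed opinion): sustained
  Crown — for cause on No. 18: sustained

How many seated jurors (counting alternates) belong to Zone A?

5

Removed: #2, #3, #5, #12, #14, #16, #18, #19, #20.
Seated (9 incl. alternates): #1, #4, #6, #7, #8, #9, #10, #11, #13.
Of those, in Zone A: #1, #4, #7, #10, #13 → 5.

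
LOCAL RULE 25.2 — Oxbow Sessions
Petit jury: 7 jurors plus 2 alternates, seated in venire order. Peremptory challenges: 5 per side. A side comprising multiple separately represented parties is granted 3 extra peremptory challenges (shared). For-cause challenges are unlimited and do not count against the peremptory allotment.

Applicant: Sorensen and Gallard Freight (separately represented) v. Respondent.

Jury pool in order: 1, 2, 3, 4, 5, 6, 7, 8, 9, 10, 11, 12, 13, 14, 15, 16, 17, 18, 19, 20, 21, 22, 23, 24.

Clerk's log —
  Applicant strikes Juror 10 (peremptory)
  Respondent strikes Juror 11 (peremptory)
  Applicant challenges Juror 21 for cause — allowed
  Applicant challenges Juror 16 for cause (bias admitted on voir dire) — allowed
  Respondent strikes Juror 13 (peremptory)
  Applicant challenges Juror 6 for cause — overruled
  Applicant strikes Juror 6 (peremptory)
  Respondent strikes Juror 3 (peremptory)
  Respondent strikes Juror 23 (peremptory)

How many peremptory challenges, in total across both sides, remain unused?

7

Applicant allotment: 5 base + 3 multi-party = 8. Respondent allotment: 5.
Applicant peremptories used: #10, #6 — 2 (for-cause on #21, #16, #6 don't count).
Respondent peremptories used: #11, #13, #3, #23 — 4.
Remaining: (8 − 2) + (5 − 4) = 7.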